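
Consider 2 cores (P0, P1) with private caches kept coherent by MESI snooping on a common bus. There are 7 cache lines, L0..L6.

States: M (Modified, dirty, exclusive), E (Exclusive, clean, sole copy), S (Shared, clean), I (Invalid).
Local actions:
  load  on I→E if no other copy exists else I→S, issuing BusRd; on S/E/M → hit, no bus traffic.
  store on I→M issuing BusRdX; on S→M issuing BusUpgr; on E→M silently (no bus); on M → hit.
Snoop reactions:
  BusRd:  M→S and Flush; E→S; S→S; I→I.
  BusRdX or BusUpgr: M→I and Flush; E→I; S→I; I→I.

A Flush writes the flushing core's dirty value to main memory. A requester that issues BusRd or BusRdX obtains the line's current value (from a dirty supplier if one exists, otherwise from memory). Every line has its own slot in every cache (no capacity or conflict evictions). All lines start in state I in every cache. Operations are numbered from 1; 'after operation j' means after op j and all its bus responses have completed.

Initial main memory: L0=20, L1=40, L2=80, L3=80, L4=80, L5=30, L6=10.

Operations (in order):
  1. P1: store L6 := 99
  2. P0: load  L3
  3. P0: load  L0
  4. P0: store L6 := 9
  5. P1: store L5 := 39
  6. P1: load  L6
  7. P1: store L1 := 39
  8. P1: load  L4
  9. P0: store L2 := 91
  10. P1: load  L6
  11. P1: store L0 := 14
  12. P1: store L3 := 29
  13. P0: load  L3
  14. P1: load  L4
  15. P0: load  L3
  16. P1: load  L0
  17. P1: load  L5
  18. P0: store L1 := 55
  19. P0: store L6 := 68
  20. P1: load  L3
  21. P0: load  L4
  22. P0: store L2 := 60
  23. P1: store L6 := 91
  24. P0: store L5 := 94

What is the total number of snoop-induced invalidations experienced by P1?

  op1 P1: store L6 := 99 → I/M on L6; bus BusRdX; mem=10
  op2 P0: load  L3 → E/I on L3; bus BusRd; mem=80
  op3 P0: load  L0 → E/I on L0; bus BusRd; mem=20
  op4 P0: store L6 := 9 → M/I on L6; bus BusRdX Flush; mem=99
  op5 P1: store L5 := 39 → I/M on L5; bus BusRdX; mem=30
  op6 P1: load  L6 → S/S on L6; bus BusRd Flush; mem=9
  op7 P1: store L1 := 39 → I/M on L1; bus BusRdX; mem=40
  op8 P1: load  L4 → I/E on L4; bus BusRd; mem=80
  op9 P0: store L2 := 91 → M/I on L2; bus BusRdX; mem=80
  op10 P1: load  L6 → S/S on L6; bus (none); mem=9
  op11 P1: store L0 := 14 → I/M on L0; bus BusRdX; mem=20
  op12 P1: store L3 := 29 → I/M on L3; bus BusRdX; mem=80
  op13 P0: load  L3 → S/S on L3; bus BusRd Flush; mem=29
  op14 P1: load  L4 → I/E on L4; bus (none); mem=80
  op15 P0: load  L3 → S/S on L3; bus (none); mem=29
  op16 P1: load  L0 → I/M on L0; bus (none); mem=20
  op17 P1: load  L5 → I/M on L5; bus (none); mem=30
  op18 P0: store L1 := 55 → M/I on L1; bus BusRdX Flush; mem=39
  op19 P0: store L6 := 68 → M/I on L6; bus BusUpgr; mem=9
  op20 P1: load  L3 → S/S on L3; bus (none); mem=29
  op21 P0: load  L4 → S/S on L4; bus BusRd; mem=80
  op22 P0: store L2 := 60 → M/I on L2; bus (none); mem=80
  op23 P1: store L6 := 91 → I/M on L6; bus BusRdX Flush; mem=68
  op24 P0: store L5 := 94 → M/I on L5; bus BusRdX Flush; mem=39

invalidations = 4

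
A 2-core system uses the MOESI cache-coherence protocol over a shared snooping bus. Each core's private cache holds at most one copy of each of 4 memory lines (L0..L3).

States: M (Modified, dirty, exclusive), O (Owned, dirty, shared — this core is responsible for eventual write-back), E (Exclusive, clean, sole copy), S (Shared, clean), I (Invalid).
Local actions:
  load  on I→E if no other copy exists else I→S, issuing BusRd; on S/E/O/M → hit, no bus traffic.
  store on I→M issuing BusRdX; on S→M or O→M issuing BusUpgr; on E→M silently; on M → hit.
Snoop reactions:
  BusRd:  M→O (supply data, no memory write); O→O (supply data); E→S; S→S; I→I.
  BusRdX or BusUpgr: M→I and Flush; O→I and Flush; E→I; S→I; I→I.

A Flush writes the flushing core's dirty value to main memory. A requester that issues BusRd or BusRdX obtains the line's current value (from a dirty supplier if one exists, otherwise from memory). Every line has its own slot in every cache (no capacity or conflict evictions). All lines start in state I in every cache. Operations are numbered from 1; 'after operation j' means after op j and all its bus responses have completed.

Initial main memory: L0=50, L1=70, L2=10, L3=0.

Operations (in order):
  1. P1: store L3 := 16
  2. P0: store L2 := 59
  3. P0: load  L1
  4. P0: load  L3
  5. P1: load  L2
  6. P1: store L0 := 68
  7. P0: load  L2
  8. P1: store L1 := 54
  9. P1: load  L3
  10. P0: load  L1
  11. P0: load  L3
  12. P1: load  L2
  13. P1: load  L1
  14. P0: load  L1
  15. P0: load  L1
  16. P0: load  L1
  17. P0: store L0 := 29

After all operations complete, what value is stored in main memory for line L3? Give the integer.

memory[L3] = 0

[1] P1: store L3 := 16 | P0:I, P1:M(16) | bus: BusRdX
[2] P0: store L2 := 59 | P0:M(59), P1:I | bus: BusRdX
[3] P0: load  L1 | P0:E(70), P1:I | bus: BusRd
[4] P0: load  L3 | P0:S(16), P1:O(16) | bus: BusRd
[5] P1: load  L2 | P0:O(59), P1:S(59) | bus: BusRd
[6] P1: store L0 := 68 | P0:I, P1:M(68) | bus: BusRdX
[7] P0: load  L2 | P0:O(59), P1:S(59) | bus: none
[8] P1: store L1 := 54 | P0:I, P1:M(54) | bus: BusRdX
[9] P1: load  L3 | P0:S(16), P1:O(16) | bus: none
[10] P0: load  L1 | P0:S(54), P1:O(54) | bus: BusRd
[11] P0: load  L3 | P0:S(16), P1:O(16) | bus: none
[12] P1: load  L2 | P0:O(59), P1:S(59) | bus: none
[13] P1: load  L1 | P0:S(54), P1:O(54) | bus: none
[14] P0: load  L1 | P0:S(54), P1:O(54) | bus: none
[15] P0: load  L1 | P0:S(54), P1:O(54) | bus: none
[16] P0: load  L1 | P0:S(54), P1:O(54) | bus: none
[17] P0: store L0 := 29 | P0:M(29), P1:I | bus: BusRdX,Flush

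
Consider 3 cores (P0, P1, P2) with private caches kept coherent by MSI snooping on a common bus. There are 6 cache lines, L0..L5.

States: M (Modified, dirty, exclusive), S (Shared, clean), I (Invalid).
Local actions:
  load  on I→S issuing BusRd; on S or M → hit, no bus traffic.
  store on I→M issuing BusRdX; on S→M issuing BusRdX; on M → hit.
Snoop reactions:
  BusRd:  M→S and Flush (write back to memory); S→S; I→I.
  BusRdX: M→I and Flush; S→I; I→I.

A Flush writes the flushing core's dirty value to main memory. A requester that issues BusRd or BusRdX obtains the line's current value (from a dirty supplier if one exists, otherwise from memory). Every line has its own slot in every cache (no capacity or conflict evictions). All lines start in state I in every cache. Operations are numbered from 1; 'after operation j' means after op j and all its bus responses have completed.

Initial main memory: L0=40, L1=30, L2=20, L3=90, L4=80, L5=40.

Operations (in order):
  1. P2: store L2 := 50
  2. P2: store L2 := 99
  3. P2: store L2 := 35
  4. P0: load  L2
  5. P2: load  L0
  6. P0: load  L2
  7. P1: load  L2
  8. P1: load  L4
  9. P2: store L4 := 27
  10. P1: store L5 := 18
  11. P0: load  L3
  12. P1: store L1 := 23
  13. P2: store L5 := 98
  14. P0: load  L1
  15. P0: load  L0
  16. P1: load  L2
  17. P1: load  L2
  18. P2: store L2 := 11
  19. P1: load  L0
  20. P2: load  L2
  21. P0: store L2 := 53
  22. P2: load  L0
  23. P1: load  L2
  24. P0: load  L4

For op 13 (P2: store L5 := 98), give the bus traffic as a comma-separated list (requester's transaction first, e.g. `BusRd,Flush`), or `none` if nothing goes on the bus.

step 1: P2: store L2 := 50  ⟶  IIM  (L2)  txn=BusRdX  M[L2]=20
step 2: P2: store L2 := 99  ⟶  IIM  (L2)  txn=∅  M[L2]=20
step 3: P2: store L2 := 35  ⟶  IIM  (L2)  txn=∅  M[L2]=20
step 4: P0: load  L2  ⟶  SIS  (L2)  txn=BusRd+Flush  M[L2]=35
step 5: P2: load  L0  ⟶  IIS  (L0)  txn=BusRd  M[L0]=40
step 6: P0: load  L2  ⟶  SIS  (L2)  txn=∅  M[L2]=35
step 7: P1: load  L2  ⟶  SSS  (L2)  txn=BusRd  M[L2]=35
step 8: P1: load  L4  ⟶  ISI  (L4)  txn=BusRd  M[L4]=80
step 9: P2: store L4 := 27  ⟶  IIM  (L4)  txn=BusRdX  M[L4]=80
step 10: P1: store L5 := 18  ⟶  IMI  (L5)  txn=BusRdX  M[L5]=40
step 11: P0: load  L3  ⟶  SII  (L3)  txn=BusRd  M[L3]=90
step 12: P1: store L1 := 23  ⟶  IMI  (L1)  txn=BusRdX  M[L1]=30
step 13: P2: store L5 := 98  ⟶  IIM  (L5)  txn=BusRdX+Flush  M[L5]=18
step 14: P0: load  L1  ⟶  SSI  (L1)  txn=BusRd+Flush  M[L1]=23
step 15: P0: load  L0  ⟶  SIS  (L0)  txn=BusRd  M[L0]=40
step 16: P1: load  L2  ⟶  SSS  (L2)  txn=∅  M[L2]=35
step 17: P1: load  L2  ⟶  SSS  (L2)  txn=∅  M[L2]=35
step 18: P2: store L2 := 11  ⟶  IIM  (L2)  txn=BusRdX  M[L2]=35
step 19: P1: load  L0  ⟶  SSS  (L0)  txn=BusRd  M[L0]=40
step 20: P2: load  L2  ⟶  IIM  (L2)  txn=∅  M[L2]=35
step 21: P0: store L2 := 53  ⟶  MII  (L2)  txn=BusRdX+Flush  M[L2]=11
step 22: P2: load  L0  ⟶  SSS  (L0)  txn=∅  M[L0]=40
step 23: P1: load  L2  ⟶  SSI  (L2)  txn=BusRd+Flush  M[L2]=53
step 24: P0: load  L4  ⟶  SIS  (L4)  txn=BusRd+Flush  M[L4]=27

bus = BusRdX,Flush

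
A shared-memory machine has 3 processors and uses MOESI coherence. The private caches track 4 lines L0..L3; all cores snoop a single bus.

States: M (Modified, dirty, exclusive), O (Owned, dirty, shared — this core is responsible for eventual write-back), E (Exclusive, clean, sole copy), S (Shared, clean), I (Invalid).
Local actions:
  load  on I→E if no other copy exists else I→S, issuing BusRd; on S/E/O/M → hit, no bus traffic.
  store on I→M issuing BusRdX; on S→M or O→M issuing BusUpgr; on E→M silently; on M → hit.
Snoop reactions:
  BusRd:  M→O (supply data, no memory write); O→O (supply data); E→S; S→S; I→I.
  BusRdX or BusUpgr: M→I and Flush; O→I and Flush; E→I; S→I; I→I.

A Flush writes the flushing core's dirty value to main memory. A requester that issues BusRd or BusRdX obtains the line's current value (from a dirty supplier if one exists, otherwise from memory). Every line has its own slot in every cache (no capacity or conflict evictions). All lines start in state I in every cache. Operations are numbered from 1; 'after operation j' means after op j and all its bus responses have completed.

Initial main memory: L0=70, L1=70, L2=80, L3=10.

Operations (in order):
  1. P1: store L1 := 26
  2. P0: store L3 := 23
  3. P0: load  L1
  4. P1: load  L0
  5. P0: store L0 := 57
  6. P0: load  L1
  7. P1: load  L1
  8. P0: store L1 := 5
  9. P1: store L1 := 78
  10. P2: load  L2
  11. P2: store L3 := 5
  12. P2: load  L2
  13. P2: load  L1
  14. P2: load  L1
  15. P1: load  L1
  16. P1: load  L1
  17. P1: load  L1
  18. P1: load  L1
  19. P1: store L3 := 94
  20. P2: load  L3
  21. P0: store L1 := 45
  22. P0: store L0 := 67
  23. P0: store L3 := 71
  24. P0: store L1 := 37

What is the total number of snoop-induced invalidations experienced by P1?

1. P1: store L1 := 26  bus=[BusRdX]  L1: P0=I P1=M P2=I  mem[L1]=70
2. P0: store L3 := 23  bus=[BusRdX]  L3: P0=M P1=I P2=I  mem[L3]=10
3. P0: load  L1  bus=[BusRd]  L1: P0=S P1=O P2=I  mem[L1]=70
4. P1: load  L0  bus=[BusRd]  L0: P0=I P1=E P2=I  mem[L0]=70
5. P0: store L0 := 57  bus=[BusRdX]  L0: P0=M P1=I P2=I  mem[L0]=70
6. P0: load  L1  bus=[-]  L1: P0=S P1=O P2=I  mem[L1]=70
7. P1: load  L1  bus=[-]  L1: P0=S P1=O P2=I  mem[L1]=70
8. P0: store L1 := 5  bus=[BusUpgr,Flush]  L1: P0=M P1=I P2=I  mem[L1]=26
9. P1: store L1 := 78  bus=[BusRdX,Flush]  L1: P0=I P1=M P2=I  mem[L1]=5
10. P2: load  L2  bus=[BusRd]  L2: P0=I P1=I P2=E  mem[L2]=80
11. P2: store L3 := 5  bus=[BusRdX,Flush]  L3: P0=I P1=I P2=M  mem[L3]=23
12. P2: load  L2  bus=[-]  L2: P0=I P1=I P2=E  mem[L2]=80
13. P2: load  L1  bus=[BusRd]  L1: P0=I P1=O P2=S  mem[L1]=5
14. P2: load  L1  bus=[-]  L1: P0=I P1=O P2=S  mem[L1]=5
15. P1: load  L1  bus=[-]  L1: P0=I P1=O P2=S  mem[L1]=5
16. P1: load  L1  bus=[-]  L1: P0=I P1=O P2=S  mem[L1]=5
17. P1: load  L1  bus=[-]  L1: P0=I P1=O P2=S  mem[L1]=5
18. P1: load  L1  bus=[-]  L1: P0=I P1=O P2=S  mem[L1]=5
19. P1: store L3 := 94  bus=[BusRdX,Flush]  L3: P0=I P1=M P2=I  mem[L3]=5
20. P2: load  L3  bus=[BusRd]  L3: P0=I P1=O P2=S  mem[L3]=5
21. P0: store L1 := 45  bus=[BusRdX,Flush]  L1: P0=M P1=I P2=I  mem[L1]=78
22. P0: store L0 := 67  bus=[-]  L0: P0=M P1=I P2=I  mem[L0]=70
23. P0: store L3 := 71  bus=[BusRdX,Flush]  L3: P0=M P1=I P2=I  mem[L3]=94
24. P0: store L1 := 37  bus=[-]  L1: P0=M P1=I P2=I  mem[L1]=78

invalidations = 4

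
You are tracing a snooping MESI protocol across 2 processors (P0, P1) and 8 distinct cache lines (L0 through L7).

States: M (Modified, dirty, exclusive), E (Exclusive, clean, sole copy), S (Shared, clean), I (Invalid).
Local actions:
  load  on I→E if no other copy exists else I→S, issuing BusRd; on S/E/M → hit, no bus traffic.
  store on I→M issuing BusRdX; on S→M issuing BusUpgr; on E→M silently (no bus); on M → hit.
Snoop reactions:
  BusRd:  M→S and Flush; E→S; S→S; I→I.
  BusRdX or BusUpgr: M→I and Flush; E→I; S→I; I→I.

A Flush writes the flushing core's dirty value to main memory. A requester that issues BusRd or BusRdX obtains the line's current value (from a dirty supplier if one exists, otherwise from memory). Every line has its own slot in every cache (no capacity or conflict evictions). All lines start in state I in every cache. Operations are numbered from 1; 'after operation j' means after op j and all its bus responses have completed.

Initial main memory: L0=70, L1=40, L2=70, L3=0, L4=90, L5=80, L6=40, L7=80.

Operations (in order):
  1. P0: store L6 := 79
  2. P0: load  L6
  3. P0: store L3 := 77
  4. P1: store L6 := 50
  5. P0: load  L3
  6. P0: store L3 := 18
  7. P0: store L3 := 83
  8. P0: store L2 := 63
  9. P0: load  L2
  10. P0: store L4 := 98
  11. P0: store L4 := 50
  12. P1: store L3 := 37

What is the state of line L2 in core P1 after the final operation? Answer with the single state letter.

  op1 P0: store L6 := 79 → M/I on L6; bus BusRdX; mem=40
  op2 P0: load  L6 → M/I on L6; bus (none); mem=40
  op3 P0: store L3 := 77 → M/I on L3; bus BusRdX; mem=0
  op4 P1: store L6 := 50 → I/M on L6; bus BusRdX Flush; mem=79
  op5 P0: load  L3 → M/I on L3; bus (none); mem=0
  op6 P0: store L3 := 18 → M/I on L3; bus (none); mem=0
  op7 P0: store L3 := 83 → M/I on L3; bus (none); mem=0
  op8 P0: store L2 := 63 → M/I on L2; bus BusRdX; mem=70
  op9 P0: load  L2 → M/I on L2; bus (none); mem=70
  op10 P0: store L4 := 98 → M/I on L4; bus BusRdX; mem=90
  op11 P0: store L4 := 50 → M/I on L4; bus (none); mem=90
  op12 P1: store L3 := 37 → I/M on L3; bus BusRdX Flush; mem=83

state = I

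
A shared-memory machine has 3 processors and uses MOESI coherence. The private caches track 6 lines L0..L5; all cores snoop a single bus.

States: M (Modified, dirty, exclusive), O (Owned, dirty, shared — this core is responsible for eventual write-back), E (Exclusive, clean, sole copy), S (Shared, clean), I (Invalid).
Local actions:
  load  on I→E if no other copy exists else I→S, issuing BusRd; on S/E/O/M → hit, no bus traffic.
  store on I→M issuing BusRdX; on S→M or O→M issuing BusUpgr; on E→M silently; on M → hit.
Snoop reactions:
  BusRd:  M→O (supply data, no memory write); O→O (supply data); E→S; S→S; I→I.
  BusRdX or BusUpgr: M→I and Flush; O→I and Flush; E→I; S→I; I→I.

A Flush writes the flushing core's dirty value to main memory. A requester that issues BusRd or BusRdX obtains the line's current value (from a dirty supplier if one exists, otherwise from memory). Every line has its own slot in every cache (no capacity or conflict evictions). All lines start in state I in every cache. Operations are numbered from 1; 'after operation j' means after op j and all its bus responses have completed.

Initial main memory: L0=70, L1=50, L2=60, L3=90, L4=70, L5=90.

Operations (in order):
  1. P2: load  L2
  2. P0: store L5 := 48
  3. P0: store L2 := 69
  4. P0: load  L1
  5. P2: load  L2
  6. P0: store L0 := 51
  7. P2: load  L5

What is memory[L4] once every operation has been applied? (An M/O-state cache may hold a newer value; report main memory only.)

memory[L4] = 70

[1] P2: load  L2 | P0:I, P1:I, P2:E(60) | bus: BusRd
[2] P0: store L5 := 48 | P0:M(48), P1:I, P2:I | bus: BusRdX
[3] P0: store L2 := 69 | P0:M(69), P1:I, P2:I | bus: BusRdX
[4] P0: load  L1 | P0:E(50), P1:I, P2:I | bus: BusRd
[5] P2: load  L2 | P0:O(69), P1:I, P2:S(69) | bus: BusRd
[6] P0: store L0 := 51 | P0:M(51), P1:I, P2:I | bus: BusRdX
[7] P2: load  L5 | P0:O(48), P1:I, P2:S(48) | bus: BusRd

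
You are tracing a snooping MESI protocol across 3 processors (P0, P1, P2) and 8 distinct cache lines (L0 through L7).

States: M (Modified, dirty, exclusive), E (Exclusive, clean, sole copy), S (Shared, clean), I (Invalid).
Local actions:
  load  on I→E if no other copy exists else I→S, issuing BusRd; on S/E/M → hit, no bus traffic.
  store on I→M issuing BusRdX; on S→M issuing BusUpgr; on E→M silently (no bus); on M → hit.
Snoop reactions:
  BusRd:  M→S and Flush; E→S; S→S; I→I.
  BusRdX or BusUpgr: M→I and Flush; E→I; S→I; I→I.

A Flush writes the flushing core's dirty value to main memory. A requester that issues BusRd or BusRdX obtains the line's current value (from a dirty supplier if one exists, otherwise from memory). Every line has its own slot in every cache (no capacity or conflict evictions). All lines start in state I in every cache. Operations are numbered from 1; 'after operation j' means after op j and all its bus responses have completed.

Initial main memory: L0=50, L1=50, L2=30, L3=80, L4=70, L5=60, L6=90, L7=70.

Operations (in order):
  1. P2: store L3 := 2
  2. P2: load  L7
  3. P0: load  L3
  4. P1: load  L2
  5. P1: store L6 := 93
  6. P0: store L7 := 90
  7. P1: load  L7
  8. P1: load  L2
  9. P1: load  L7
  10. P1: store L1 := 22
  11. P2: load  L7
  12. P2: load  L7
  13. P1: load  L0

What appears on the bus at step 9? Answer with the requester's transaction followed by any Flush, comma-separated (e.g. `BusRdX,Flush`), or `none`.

1. P2: store L3 := 2  bus=[BusRdX]  L3: P0=I P1=I P2=M  mem[L3]=80
2. P2: load  L7  bus=[BusRd]  L7: P0=I P1=I P2=E  mem[L7]=70
3. P0: load  L3  bus=[BusRd,Flush]  L3: P0=S P1=I P2=S  mem[L3]=2
4. P1: load  L2  bus=[BusRd]  L2: P0=I P1=E P2=I  mem[L2]=30
5. P1: store L6 := 93  bus=[BusRdX]  L6: P0=I P1=M P2=I  mem[L6]=90
6. P0: store L7 := 90  bus=[BusRdX]  L7: P0=M P1=I P2=I  mem[L7]=70
7. P1: load  L7  bus=[BusRd,Flush]  L7: P0=S P1=S P2=I  mem[L7]=90
8. P1: load  L2  bus=[-]  L2: P0=I P1=E P2=I  mem[L2]=30
9. P1: load  L7  bus=[-]  L7: P0=S P1=S P2=I  mem[L7]=90
10. P1: store L1 := 22  bus=[BusRdX]  L1: P0=I P1=M P2=I  mem[L1]=50
11. P2: load  L7  bus=[BusRd]  L7: P0=S P1=S P2=S  mem[L7]=90
12. P2: load  L7  bus=[-]  L7: P0=S P1=S P2=S  mem[L7]=90
13. P1: load  L0  bus=[BusRd]  L0: P0=I P1=E P2=I  mem[L0]=50

bus = none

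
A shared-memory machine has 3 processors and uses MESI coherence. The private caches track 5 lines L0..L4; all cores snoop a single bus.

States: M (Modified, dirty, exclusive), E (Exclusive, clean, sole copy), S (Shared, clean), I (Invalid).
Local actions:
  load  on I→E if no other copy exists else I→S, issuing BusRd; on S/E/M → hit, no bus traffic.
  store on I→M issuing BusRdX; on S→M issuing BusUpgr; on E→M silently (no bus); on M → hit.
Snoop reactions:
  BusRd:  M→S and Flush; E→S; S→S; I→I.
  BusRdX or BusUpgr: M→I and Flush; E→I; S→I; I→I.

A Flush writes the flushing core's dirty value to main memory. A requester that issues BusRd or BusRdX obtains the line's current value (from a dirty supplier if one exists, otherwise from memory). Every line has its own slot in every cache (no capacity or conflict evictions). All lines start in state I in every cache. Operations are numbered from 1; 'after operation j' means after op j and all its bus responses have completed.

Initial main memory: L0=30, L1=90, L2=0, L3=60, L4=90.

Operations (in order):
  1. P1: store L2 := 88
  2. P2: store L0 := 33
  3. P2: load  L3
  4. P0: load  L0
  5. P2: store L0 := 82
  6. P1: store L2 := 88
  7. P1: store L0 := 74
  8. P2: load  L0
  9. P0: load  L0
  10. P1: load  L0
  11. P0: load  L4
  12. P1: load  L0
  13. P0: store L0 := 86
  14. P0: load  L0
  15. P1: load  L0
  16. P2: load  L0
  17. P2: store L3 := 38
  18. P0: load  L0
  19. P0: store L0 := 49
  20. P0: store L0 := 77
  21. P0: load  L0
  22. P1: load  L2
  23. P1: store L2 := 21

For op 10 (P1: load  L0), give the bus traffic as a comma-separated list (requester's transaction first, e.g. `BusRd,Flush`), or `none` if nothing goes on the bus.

[1] P1: store L2 := 88 | P0:I, P1:M(88), P2:I | bus: BusRdX
[2] P2: store L0 := 33 | P0:I, P1:I, P2:M(33) | bus: BusRdX
[3] P2: load  L3 | P0:I, P1:I, P2:E(60) | bus: BusRd
[4] P0: load  L0 | P0:S(33), P1:I, P2:S(33) | bus: BusRd,Flush
[5] P2: store L0 := 82 | P0:I, P1:I, P2:M(82) | bus: BusUpgr
[6] P1: store L2 := 88 | P0:I, P1:M(88), P2:I | bus: none
[7] P1: store L0 := 74 | P0:I, P1:M(74), P2:I | bus: BusRdX,Flush
[8] P2: load  L0 | P0:I, P1:S(74), P2:S(74) | bus: BusRd,Flush
[9] P0: load  L0 | P0:S(74), P1:S(74), P2:S(74) | bus: BusRd
[10] P1: load  L0 | P0:S(74), P1:S(74), P2:S(74) | bus: none
[11] P0: load  L4 | P0:E(90), P1:I, P2:I | bus: BusRd
[12] P1: load  L0 | P0:S(74), P1:S(74), P2:S(74) | bus: none
[13] P0: store L0 := 86 | P0:M(86), P1:I, P2:I | bus: BusUpgr
[14] P0: load  L0 | P0:M(86), P1:I, P2:I | bus: none
[15] P1: load  L0 | P0:S(86), P1:S(86), P2:I | bus: BusRd,Flush
[16] P2: load  L0 | P0:S(86), P1:S(86), P2:S(86) | bus: BusRd
[17] P2: store L3 := 38 | P0:I, P1:I, P2:M(38) | bus: none
[18] P0: load  L0 | P0:S(86), P1:S(86), P2:S(86) | bus: none
[19] P0: store L0 := 49 | P0:M(49), P1:I, P2:I | bus: BusUpgr
[20] P0: store L0 := 77 | P0:M(77), P1:I, P2:I | bus: none
[21] P0: load  L0 | P0:M(77), P1:I, P2:I | bus: none
[22] P1: load  L2 | P0:I, P1:M(88), P2:I | bus: none
[23] P1: store L2 := 21 | P0:I, P1:M(21), P2:I | bus: none

bus = none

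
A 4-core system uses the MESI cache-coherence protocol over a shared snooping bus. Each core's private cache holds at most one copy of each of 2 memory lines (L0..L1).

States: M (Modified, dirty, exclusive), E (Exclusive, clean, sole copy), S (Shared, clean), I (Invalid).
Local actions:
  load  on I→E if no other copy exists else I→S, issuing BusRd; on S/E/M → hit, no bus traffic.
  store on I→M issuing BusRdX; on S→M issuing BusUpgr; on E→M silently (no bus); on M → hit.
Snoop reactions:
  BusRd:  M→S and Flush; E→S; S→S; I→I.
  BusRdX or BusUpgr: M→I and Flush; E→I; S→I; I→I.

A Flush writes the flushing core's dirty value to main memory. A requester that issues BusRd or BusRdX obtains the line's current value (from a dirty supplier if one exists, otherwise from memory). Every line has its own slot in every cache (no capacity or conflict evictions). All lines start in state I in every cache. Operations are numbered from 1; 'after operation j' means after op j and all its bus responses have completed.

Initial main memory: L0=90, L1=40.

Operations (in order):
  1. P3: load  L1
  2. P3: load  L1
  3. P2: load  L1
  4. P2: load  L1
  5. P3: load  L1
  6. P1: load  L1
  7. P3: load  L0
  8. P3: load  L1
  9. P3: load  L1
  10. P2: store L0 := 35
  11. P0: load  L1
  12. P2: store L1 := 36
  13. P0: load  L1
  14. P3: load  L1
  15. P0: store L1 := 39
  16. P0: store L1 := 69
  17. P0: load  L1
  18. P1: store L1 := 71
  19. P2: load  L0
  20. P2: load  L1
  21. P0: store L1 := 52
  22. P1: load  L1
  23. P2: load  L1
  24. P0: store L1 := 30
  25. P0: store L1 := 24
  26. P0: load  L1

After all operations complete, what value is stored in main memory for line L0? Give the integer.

memory[L0] = 90

1. P3: load  L1  bus=[BusRd]  L1: P0=I P1=I P2=I P3=E  mem[L1]=40
2. P3: load  L1  bus=[-]  L1: P0=I P1=I P2=I P3=E  mem[L1]=40
3. P2: load  L1  bus=[BusRd]  L1: P0=I P1=I P2=S P3=S  mem[L1]=40
4. P2: load  L1  bus=[-]  L1: P0=I P1=I P2=S P3=S  mem[L1]=40
5. P3: load  L1  bus=[-]  L1: P0=I P1=I P2=S P3=S  mem[L1]=40
6. P1: load  L1  bus=[BusRd]  L1: P0=I P1=S P2=S P3=S  mem[L1]=40
7. P3: load  L0  bus=[BusRd]  L0: P0=I P1=I P2=I P3=E  mem[L0]=90
8. P3: load  L1  bus=[-]  L1: P0=I P1=S P2=S P3=S  mem[L1]=40
9. P3: load  L1  bus=[-]  L1: P0=I P1=S P2=S P3=S  mem[L1]=40
10. P2: store L0 := 35  bus=[BusRdX]  L0: P0=I P1=I P2=M P3=I  mem[L0]=90
11. P0: load  L1  bus=[BusRd]  L1: P0=S P1=S P2=S P3=S  mem[L1]=40
12. P2: store L1 := 36  bus=[BusUpgr]  L1: P0=I P1=I P2=M P3=I  mem[L1]=40
13. P0: load  L1  bus=[BusRd,Flush]  L1: P0=S P1=I P2=S P3=I  mem[L1]=36
14. P3: load  L1  bus=[BusRd]  L1: P0=S P1=I P2=S P3=S  mem[L1]=36
15. P0: store L1 := 39  bus=[BusUpgr]  L1: P0=M P1=I P2=I P3=I  mem[L1]=36
16. P0: store L1 := 69  bus=[-]  L1: P0=M P1=I P2=I P3=I  mem[L1]=36
17. P0: load  L1  bus=[-]  L1: P0=M P1=I P2=I P3=I  mem[L1]=36
18. P1: store L1 := 71  bus=[BusRdX,Flush]  L1: P0=I P1=M P2=I P3=I  mem[L1]=69
19. P2: load  L0  bus=[-]  L0: P0=I P1=I P2=M P3=I  mem[L0]=90
20. P2: load  L1  bus=[BusRd,Flush]  L1: P0=I P1=S P2=S P3=I  mem[L1]=71
21. P0: store L1 := 52  bus=[BusRdX]  L1: P0=M P1=I P2=I P3=I  mem[L1]=71
22. P1: load  L1  bus=[BusRd,Flush]  L1: P0=S P1=S P2=I P3=I  mem[L1]=52
23. P2: load  L1  bus=[BusRd]  L1: P0=S P1=S P2=S P3=I  mem[L1]=52
24. P0: store L1 := 30  bus=[BusUpgr]  L1: P0=M P1=I P2=I P3=I  mem[L1]=52
25. P0: store L1 := 24  bus=[-]  L1: P0=M P1=I P2=I P3=I  mem[L1]=52
26. P0: load  L1  bus=[-]  L1: P0=M P1=I P2=I P3=I  mem[L1]=52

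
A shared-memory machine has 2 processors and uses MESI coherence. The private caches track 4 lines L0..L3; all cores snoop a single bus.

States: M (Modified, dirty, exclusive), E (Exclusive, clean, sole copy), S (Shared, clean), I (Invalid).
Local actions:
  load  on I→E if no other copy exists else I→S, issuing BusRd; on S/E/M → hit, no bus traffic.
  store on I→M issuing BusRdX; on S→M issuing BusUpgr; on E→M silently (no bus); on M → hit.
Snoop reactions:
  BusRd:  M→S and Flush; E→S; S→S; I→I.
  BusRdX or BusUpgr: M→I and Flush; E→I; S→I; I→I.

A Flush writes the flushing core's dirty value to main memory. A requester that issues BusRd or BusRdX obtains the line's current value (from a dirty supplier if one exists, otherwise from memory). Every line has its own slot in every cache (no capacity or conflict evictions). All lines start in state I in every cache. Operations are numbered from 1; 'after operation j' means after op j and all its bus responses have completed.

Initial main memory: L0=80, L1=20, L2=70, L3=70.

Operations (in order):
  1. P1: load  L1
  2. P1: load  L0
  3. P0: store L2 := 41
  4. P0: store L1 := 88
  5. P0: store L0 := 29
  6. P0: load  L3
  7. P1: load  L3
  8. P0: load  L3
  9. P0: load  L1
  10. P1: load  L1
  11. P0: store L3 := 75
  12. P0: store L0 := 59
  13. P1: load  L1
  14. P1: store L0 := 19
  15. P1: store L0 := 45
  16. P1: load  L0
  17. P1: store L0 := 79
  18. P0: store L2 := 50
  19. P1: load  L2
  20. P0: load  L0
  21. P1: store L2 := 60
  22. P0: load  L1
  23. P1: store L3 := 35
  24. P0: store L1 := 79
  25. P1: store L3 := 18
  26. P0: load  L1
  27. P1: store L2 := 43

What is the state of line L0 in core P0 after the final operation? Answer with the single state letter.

state = S

  op1 P1: load  L1 → I/E on L1; bus BusRd; mem=20
  op2 P1: load  L0 → I/E on L0; bus BusRd; mem=80
  op3 P0: store L2 := 41 → M/I on L2; bus BusRdX; mem=70
  op4 P0: store L1 := 88 → M/I on L1; bus BusRdX; mem=20
  op5 P0: store L0 := 29 → M/I on L0; bus BusRdX; mem=80
  op6 P0: load  L3 → E/I on L3; bus BusRd; mem=70
  op7 P1: load  L3 → S/S on L3; bus BusRd; mem=70
  op8 P0: load  L3 → S/S on L3; bus (none); mem=70
  op9 P0: load  L1 → M/I on L1; bus (none); mem=20
  op10 P1: load  L1 → S/S on L1; bus BusRd Flush; mem=88
  op11 P0: store L3 := 75 → M/I on L3; bus BusUpgr; mem=70
  op12 P0: store L0 := 59 → M/I on L0; bus (none); mem=80
  op13 P1: load  L1 → S/S on L1; bus (none); mem=88
  op14 P1: store L0 := 19 → I/M on L0; bus BusRdX Flush; mem=59
  op15 P1: store L0 := 45 → I/M on L0; bus (none); mem=59
  op16 P1: load  L0 → I/M on L0; bus (none); mem=59
  op17 P1: store L0 := 79 → I/M on L0; bus (none); mem=59
  op18 P0: store L2 := 50 → M/I on L2; bus (none); mem=70
  op19 P1: load  L2 → S/S on L2; bus BusRd Flush; mem=50
  op20 P0: load  L0 → S/S on L0; bus BusRd Flush; mem=79
  op21 P1: store L2 := 60 → I/M on L2; bus BusUpgr; mem=50
  op22 P0: load  L1 → S/S on L1; bus (none); mem=88
  op23 P1: store L3 := 35 → I/M on L3; bus BusRdX Flush; mem=75
  op24 P0: store L1 := 79 → M/I on L1; bus BusUpgr; mem=88
  op25 P1: store L3 := 18 → I/M on L3; bus (none); mem=75
  op26 P0: load  L1 → M/I on L1; bus (none); mem=88
  op27 P1: store L2 := 43 → I/M on L2; bus (none); mem=50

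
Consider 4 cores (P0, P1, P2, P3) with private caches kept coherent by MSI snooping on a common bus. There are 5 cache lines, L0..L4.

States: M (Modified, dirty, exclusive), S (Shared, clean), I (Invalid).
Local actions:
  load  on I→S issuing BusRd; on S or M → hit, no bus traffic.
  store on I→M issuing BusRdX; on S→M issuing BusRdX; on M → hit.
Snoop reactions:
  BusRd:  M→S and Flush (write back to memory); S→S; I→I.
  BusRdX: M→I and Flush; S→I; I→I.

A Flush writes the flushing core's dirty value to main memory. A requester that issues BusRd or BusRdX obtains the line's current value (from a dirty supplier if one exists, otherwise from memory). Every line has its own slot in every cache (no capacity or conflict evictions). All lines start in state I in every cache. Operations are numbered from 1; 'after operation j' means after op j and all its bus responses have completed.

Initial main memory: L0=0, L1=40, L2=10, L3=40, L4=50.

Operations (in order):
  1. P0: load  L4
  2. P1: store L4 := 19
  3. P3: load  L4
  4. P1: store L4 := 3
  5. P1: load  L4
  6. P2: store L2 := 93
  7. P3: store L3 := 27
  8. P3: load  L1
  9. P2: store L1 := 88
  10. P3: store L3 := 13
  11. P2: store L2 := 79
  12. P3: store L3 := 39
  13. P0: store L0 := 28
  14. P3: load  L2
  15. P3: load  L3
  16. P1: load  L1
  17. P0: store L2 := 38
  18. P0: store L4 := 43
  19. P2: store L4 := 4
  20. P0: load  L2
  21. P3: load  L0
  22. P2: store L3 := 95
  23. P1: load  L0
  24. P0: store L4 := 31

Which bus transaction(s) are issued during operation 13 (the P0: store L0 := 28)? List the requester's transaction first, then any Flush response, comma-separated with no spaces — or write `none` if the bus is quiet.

bus = BusRdX

1. P0: load  L4  bus=[BusRd]  L4: P0=S P1=I P2=I P3=I  mem[L4]=50
2. P1: store L4 := 19  bus=[BusRdX]  L4: P0=I P1=M P2=I P3=I  mem[L4]=50
3. P3: load  L4  bus=[BusRd,Flush]  L4: P0=I P1=S P2=I P3=S  mem[L4]=19
4. P1: store L4 := 3  bus=[BusRdX]  L4: P0=I P1=M P2=I P3=I  mem[L4]=19
5. P1: load  L4  bus=[-]  L4: P0=I P1=M P2=I P3=I  mem[L4]=19
6. P2: store L2 := 93  bus=[BusRdX]  L2: P0=I P1=I P2=M P3=I  mem[L2]=10
7. P3: store L3 := 27  bus=[BusRdX]  L3: P0=I P1=I P2=I P3=M  mem[L3]=40
8. P3: load  L1  bus=[BusRd]  L1: P0=I P1=I P2=I P3=S  mem[L1]=40
9. P2: store L1 := 88  bus=[BusRdX]  L1: P0=I P1=I P2=M P3=I  mem[L1]=40
10. P3: store L3 := 13  bus=[-]  L3: P0=I P1=I P2=I P3=M  mem[L3]=40
11. P2: store L2 := 79  bus=[-]  L2: P0=I P1=I P2=M P3=I  mem[L2]=10
12. P3: store L3 := 39  bus=[-]  L3: P0=I P1=I P2=I P3=M  mem[L3]=40
13. P0: store L0 := 28  bus=[BusRdX]  L0: P0=M P1=I P2=I P3=I  mem[L0]=0
14. P3: load  L2  bus=[BusRd,Flush]  L2: P0=I P1=I P2=S P3=S  mem[L2]=79
15. P3: load  L3  bus=[-]  L3: P0=I P1=I P2=I P3=M  mem[L3]=40
16. P1: load  L1  bus=[BusRd,Flush]  L1: P0=I P1=S P2=S P3=I  mem[L1]=88
17. P0: store L2 := 38  bus=[BusRdX]  L2: P0=M P1=I P2=I P3=I  mem[L2]=79
18. P0: store L4 := 43  bus=[BusRdX,Flush]  L4: P0=M P1=I P2=I P3=I  mem[L4]=3
19. P2: store L4 := 4  bus=[BusRdX,Flush]  L4: P0=I P1=I P2=M P3=I  mem[L4]=43
20. P0: load  L2  bus=[-]  L2: P0=M P1=I P2=I P3=I  mem[L2]=79
21. P3: load  L0  bus=[BusRd,Flush]  L0: P0=S P1=I P2=I P3=S  mem[L0]=28
22. P2: store L3 := 95  bus=[BusRdX,Flush]  L3: P0=I P1=I P2=M P3=I  mem[L3]=39
23. P1: load  L0  bus=[BusRd]  L0: P0=S P1=S P2=I P3=S  mem[L0]=28
24. P0: store L4 := 31  bus=[BusRdX,Flush]  L4: P0=M P1=I P2=I P3=I  mem[L4]=4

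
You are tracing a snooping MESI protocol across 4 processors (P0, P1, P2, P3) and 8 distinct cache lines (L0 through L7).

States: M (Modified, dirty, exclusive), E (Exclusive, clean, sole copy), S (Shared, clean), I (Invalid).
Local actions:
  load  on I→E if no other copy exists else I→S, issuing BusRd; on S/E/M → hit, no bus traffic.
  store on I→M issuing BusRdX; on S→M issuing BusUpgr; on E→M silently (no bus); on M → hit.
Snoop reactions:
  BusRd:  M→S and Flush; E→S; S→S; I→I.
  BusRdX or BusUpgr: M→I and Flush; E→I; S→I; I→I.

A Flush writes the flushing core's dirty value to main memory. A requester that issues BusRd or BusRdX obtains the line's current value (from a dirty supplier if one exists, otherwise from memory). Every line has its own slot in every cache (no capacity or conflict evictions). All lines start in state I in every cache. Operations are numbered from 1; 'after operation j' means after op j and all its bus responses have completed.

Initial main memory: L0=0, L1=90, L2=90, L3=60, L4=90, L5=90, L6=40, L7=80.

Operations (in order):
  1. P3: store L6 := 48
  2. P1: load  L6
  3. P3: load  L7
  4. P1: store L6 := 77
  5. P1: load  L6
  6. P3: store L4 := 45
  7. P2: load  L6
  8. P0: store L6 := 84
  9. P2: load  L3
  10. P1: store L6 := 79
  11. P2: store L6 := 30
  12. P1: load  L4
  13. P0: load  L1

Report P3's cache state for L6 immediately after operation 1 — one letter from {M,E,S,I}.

state = M

1. P3: store L6 := 48  bus=[BusRdX]  L6: P0=I P1=I P2=I P3=M  mem[L6]=40
2. P1: load  L6  bus=[BusRd,Flush]  L6: P0=I P1=S P2=I P3=S  mem[L6]=48
3. P3: load  L7  bus=[BusRd]  L7: P0=I P1=I P2=I P3=E  mem[L7]=80
4. P1: store L6 := 77  bus=[BusUpgr]  L6: P0=I P1=M P2=I P3=I  mem[L6]=48
5. P1: load  L6  bus=[-]  L6: P0=I P1=M P2=I P3=I  mem[L6]=48
6. P3: store L4 := 45  bus=[BusRdX]  L4: P0=I P1=I P2=I P3=M  mem[L4]=90
7. P2: load  L6  bus=[BusRd,Flush]  L6: P0=I P1=S P2=S P3=I  mem[L6]=77
8. P0: store L6 := 84  bus=[BusRdX]  L6: P0=M P1=I P2=I P3=I  mem[L6]=77
9. P2: load  L3  bus=[BusRd]  L3: P0=I P1=I P2=E P3=I  mem[L3]=60
10. P1: store L6 := 79  bus=[BusRdX,Flush]  L6: P0=I P1=M P2=I P3=I  mem[L6]=84
11. P2: store L6 := 30  bus=[BusRdX,Flush]  L6: P0=I P1=I P2=M P3=I  mem[L6]=79
12. P1: load  L4  bus=[BusRd,Flush]  L4: P0=I P1=S P2=I P3=S  mem[L4]=45
13. P0: load  L1  bus=[BusRd]  L1: P0=E P1=I P2=I P3=I  mem[L1]=90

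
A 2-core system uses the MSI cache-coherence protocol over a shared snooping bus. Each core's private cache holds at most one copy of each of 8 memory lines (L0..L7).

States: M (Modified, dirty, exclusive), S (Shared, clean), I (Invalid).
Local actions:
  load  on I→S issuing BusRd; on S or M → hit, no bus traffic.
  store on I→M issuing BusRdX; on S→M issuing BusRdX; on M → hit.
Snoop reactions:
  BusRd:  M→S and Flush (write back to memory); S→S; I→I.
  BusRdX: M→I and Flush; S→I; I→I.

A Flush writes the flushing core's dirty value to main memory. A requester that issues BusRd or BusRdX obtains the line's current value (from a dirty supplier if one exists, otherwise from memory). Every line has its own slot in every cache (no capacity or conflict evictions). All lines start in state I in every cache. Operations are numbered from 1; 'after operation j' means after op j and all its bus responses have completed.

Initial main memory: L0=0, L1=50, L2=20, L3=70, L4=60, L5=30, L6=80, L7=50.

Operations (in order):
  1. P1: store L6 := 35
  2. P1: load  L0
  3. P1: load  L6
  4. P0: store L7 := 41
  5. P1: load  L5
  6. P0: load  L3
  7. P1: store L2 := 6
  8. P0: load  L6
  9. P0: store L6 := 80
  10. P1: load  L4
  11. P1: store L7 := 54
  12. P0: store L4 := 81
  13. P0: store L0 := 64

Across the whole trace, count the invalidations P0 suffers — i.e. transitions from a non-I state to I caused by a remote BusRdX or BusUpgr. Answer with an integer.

invalidations = 1

[1] P1: store L6 := 35 | P0:I, P1:M(35) | bus: BusRdX
[2] P1: load  L0 | P0:I, P1:S(0) | bus: BusRd
[3] P1: load  L6 | P0:I, P1:M(35) | bus: none
[4] P0: store L7 := 41 | P0:M(41), P1:I | bus: BusRdX
[5] P1: load  L5 | P0:I, P1:S(30) | bus: BusRd
[6] P0: load  L3 | P0:S(70), P1:I | bus: BusRd
[7] P1: store L2 := 6 | P0:I, P1:M(6) | bus: BusRdX
[8] P0: load  L6 | P0:S(35), P1:S(35) | bus: BusRd,Flush
[9] P0: store L6 := 80 | P0:M(80), P1:I | bus: BusRdX
[10] P1: load  L4 | P0:I, P1:S(60) | bus: BusRd
[11] P1: store L7 := 54 | P0:I, P1:M(54) | bus: BusRdX,Flush
[12] P0: store L4 := 81 | P0:M(81), P1:I | bus: BusRdX
[13] P0: store L0 := 64 | P0:M(64), P1:I | bus: BusRdX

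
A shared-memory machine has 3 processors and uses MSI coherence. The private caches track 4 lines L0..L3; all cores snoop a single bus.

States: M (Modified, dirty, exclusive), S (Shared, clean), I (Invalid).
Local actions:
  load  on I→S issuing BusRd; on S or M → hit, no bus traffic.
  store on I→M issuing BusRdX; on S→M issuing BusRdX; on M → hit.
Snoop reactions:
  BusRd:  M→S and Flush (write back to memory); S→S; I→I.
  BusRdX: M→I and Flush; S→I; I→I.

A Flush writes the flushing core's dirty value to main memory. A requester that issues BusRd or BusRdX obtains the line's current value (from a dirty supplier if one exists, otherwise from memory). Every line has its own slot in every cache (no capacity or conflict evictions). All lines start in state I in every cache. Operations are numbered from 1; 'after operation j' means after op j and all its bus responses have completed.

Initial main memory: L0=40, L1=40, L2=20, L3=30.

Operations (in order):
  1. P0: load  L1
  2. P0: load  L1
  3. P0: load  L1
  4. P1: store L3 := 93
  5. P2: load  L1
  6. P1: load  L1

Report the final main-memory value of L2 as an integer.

  op1 P0: load  L1 → S/I/I on L1; bus BusRd; mem=40
  op2 P0: load  L1 → S/I/I on L1; bus (none); mem=40
  op3 P0: load  L1 → S/I/I on L1; bus (none); mem=40
  op4 P1: store L3 := 93 → I/M/I on L3; bus BusRdX; mem=30
  op5 P2: load  L1 → S/I/S on L1; bus BusRd; mem=40
  op6 P1: load  L1 → S/S/S on L1; bus BusRd; mem=40

memory[L2] = 20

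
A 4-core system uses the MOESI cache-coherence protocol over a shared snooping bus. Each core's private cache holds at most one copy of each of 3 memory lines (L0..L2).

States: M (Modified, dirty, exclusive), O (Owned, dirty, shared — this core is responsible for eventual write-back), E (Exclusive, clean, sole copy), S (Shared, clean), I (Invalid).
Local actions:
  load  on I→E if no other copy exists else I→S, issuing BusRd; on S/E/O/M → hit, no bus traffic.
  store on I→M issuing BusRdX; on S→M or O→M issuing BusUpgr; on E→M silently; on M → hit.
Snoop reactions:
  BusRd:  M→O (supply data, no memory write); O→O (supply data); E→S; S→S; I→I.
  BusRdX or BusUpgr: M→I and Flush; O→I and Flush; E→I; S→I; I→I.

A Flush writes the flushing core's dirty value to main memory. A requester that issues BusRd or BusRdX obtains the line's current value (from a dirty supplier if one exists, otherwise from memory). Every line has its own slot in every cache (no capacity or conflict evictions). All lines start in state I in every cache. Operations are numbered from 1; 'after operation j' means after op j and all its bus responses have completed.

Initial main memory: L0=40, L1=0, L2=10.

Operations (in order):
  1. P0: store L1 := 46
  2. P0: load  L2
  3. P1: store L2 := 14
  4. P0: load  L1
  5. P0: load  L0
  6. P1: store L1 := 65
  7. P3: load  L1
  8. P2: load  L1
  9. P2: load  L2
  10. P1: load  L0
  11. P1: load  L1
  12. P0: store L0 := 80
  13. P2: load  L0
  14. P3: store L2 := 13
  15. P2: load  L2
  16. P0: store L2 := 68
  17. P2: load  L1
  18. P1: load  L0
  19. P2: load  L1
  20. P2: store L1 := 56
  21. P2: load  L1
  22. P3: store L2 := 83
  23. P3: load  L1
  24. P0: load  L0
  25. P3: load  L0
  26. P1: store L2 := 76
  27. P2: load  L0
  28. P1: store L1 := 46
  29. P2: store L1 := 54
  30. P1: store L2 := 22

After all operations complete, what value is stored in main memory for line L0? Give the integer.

memory[L0] = 40

  op1 P0: store L1 := 46 → M/I/I/I on L1; bus BusRdX; mem=0
  op2 P0: load  L2 → E/I/I/I on L2; bus BusRd; mem=10
  op3 P1: store L2 := 14 → I/M/I/I on L2; bus BusRdX; mem=10
  op4 P0: load  L1 → M/I/I/I on L1; bus (none); mem=0
  op5 P0: load  L0 → E/I/I/I on L0; bus BusRd; mem=40
  op6 P1: store L1 := 65 → I/M/I/I on L1; bus BusRdX Flush; mem=46
  op7 P3: load  L1 → I/O/I/S on L1; bus BusRd; mem=46
  op8 P2: load  L1 → I/O/S/S on L1; bus BusRd; mem=46
  op9 P2: load  L2 → I/O/S/I on L2; bus BusRd; mem=10
  op10 P1: load  L0 → S/S/I/I on L0; bus BusRd; mem=40
  op11 P1: load  L1 → I/O/S/S on L1; bus (none); mem=46
  op12 P0: store L0 := 80 → M/I/I/I on L0; bus BusUpgr; mem=40
  op13 P2: load  L0 → O/I/S/I on L0; bus BusRd; mem=40
  op14 P3: store L2 := 13 → I/I/I/M on L2; bus BusRdX Flush; mem=14
  op15 P2: load  L2 → I/I/S/O on L2; bus BusRd; mem=14
  op16 P0: store L2 := 68 → M/I/I/I on L2; bus BusRdX Flush; mem=13
  op17 P2: load  L1 → I/O/S/S on L1; bus (none); mem=46
  op18 P1: load  L0 → O/S/S/I on L0; bus BusRd; mem=40
  op19 P2: load  L1 → I/O/S/S on L1; bus (none); mem=46
  op20 P2: store L1 := 56 → I/I/M/I on L1; bus BusUpgr Flush; mem=65
  op21 P2: load  L1 → I/I/M/I on L1; bus (none); mem=65
  op22 P3: store L2 := 83 → I/I/I/M on L2; bus BusRdX Flush; mem=68
  op23 P3: load  L1 → I/I/O/S on L1; bus BusRd; mem=65
  op24 P0: load  L0 → O/S/S/I on L0; bus (none); mem=40
  op25 P3: load  L0 → O/S/S/S on L0; bus BusRd; mem=40
  op26 P1: store L2 := 76 → I/M/I/I on L2; bus BusRdX Flush; mem=83
  op27 P2: load  L0 → O/S/S/S on L0; bus (none); mem=40
  op28 P1: store L1 := 46 → I/M/I/I on L1; bus BusRdX Flush; mem=56
  op29 P2: store L1 := 54 → I/I/M/I on L1; bus BusRdX Flush; mem=46
  op30 P1: store L2 := 22 → I/M/I/I on L2; bus (none); mem=83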